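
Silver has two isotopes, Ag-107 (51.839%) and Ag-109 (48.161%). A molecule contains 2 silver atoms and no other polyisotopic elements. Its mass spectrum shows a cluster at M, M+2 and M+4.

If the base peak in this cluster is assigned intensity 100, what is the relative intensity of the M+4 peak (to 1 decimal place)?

(0.51839 + 0.48161)^2 gives M 0.2687, M+2 0.4993, M+4 0.2319; the largest is M+2.
P(M+2) = C(2,1) × 0.51839^1 × 0.48161^1 = 2 × 0.51839 × 0.48161 = 0.499324 (base)
P(M+4) = C(2,2) × 0.51839^0 × 0.48161^2 = 1 × 1.0000 × 0.23194819 = 0.231948
Relative intensity = 0.231948 / 0.499324 × 100 = 46.5

46.5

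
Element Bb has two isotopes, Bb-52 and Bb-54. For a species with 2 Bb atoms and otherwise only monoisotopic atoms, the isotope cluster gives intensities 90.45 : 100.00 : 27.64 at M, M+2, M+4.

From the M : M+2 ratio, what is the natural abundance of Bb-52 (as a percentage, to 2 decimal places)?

Let p = fractional abundance of Bb-52. I(M+2)/I(M) = [C(2,1)·p^1·(1−p)] / p^2 = 2·(1−p)/p = 100.00/90.45 = 1.1056
(1−p)/p = 1.1056/2 = 0.5528  ⇒  p = 1/(1 + 0.5528) = 0.6440
Bb-52: 64.40%, Bb-54: 35.60%.

64.40%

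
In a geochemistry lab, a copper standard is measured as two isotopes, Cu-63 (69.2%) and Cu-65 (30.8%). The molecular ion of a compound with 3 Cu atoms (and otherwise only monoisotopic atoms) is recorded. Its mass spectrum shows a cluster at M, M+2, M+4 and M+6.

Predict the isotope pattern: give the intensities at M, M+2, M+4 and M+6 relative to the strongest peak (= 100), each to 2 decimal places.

74.89 : 100.00 : 44.51 : 6.60

Expanding (0.692 + 0.308)^3:
P(M) = 0.692^3 = 0.331374
P(M+2) = 3 × 0.692^2 × 0.308^1 = 0.442470
P(M+4) = 3 × 0.692^1 × 0.308^2 = 0.196938
P(M+6) = 0.308^3 = 0.029218
The M+2 peak is largest (0.442470); scaling to 100 gives 74.89 : 100.00 : 44.51 : 6.60.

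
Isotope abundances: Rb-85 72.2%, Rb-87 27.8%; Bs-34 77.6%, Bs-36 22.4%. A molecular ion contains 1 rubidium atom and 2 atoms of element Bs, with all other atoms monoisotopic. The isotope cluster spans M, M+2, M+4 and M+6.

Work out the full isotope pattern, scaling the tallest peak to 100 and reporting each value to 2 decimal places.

Rubidium pattern (n=1): 0.7220 : 0.2780
Element Bs pattern (n=2): 0.602176 : 0.347648 : 0.050176
Convolve the two distributions (both contribute in 2-u steps):
  M: 0.7220×0.602176 = 0.434771
  M+2: 0.7220×0.347648 + 0.2780×0.602176 = 0.418407
  M+4: 0.7220×0.050176 + 0.2780×0.347648 = 0.132873
  M+6: 0.2780×0.050176 = 0.013949
Scale to base peak (0.434771) = 100: 100.00 : 96.24 : 30.56 : 3.21

100.00 : 96.24 : 30.56 : 3.21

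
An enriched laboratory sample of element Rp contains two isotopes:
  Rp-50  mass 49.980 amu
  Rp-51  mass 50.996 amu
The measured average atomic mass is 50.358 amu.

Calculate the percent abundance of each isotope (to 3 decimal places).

With x = fraction of Rp-50 (so Rp-51 is 1 − x):
49.980·x + 50.996·(1 − x) = 50.358
(49.980 − 50.996)·x = 50.358 − 50.996
x = -0.638 / -1.016 = 0.62795 → 62.795% Rp-50, 37.205% Rp-51.

Rp-50: 62.795%, Rp-51: 37.205%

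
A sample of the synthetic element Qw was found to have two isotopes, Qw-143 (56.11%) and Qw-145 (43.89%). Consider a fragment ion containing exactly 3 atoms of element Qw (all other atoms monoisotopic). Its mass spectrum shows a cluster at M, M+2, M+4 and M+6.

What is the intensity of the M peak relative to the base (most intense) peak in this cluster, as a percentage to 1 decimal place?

(0.5611 + 0.4389)^3 gives M 0.1767, M+2 0.4145, M+4 0.3243, M+6 0.0845; the largest is M+2.
P(M+2) = C(3,1) × 0.5611^2 × 0.4389^1 = 3 × 0.31483321 × 0.4389 = 0.414541 (base)
P(M) = C(3,0) × 0.5611^3 × 0.4389^0 = 1 × 0.17665291 × 1.0000 = 0.176653
Relative intensity = 0.176653 / 0.414541 × 100 = 42.6

42.6%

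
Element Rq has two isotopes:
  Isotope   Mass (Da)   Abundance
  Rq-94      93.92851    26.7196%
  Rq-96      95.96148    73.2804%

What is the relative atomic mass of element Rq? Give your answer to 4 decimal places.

95.4183 Da

The abundance-weighted mean is 0.267196 × 93.92851 + 0.732804 × 95.96148
= 25.097322 + 70.320956 = 95.418278 Da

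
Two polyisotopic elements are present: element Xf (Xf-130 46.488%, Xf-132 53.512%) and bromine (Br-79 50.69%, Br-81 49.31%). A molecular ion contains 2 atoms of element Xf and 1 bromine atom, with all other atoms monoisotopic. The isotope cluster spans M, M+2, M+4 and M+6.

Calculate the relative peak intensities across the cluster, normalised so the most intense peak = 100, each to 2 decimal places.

28.05 : 91.88 : 100.00 : 36.16

Element Xf pattern (n=2): 0.21611341 : 0.49753317 : 0.28635341
Bromine pattern (n=1): 0.5069 : 0.4931
Convolve the two distributions (both contribute in 2-u steps):
  M: 0.21611341×0.5069 = 0.109548
  M+2: 0.21611341×0.4931 + 0.49753317×0.5069 = 0.358765
  M+4: 0.49753317×0.4931 + 0.28635341×0.5069 = 0.390486
  M+6: 0.28635341×0.4931 = 0.141201
Scale to base peak (0.390486) = 100: 28.05 : 91.88 : 100.00 : 36.16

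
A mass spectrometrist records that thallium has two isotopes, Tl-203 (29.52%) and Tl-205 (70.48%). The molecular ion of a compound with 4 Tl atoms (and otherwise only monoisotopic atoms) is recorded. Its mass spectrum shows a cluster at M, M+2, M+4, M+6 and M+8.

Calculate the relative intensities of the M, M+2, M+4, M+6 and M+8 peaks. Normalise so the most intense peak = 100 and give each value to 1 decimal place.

1.8 : 17.5 : 62.8 : 100.0 : 59.7

Each Tl atom is independently Tl-203 (p = 0.2952) or Tl-205 (q = 0.7048); the cluster is the binomial expansion (p + q)^4.
P(M) = 0.2952^4 = 0.007594
P(M+2) = 4 × 0.2952^3 × 0.7048^1 = 0.072523
P(M+4) = 6 × 0.2952^2 × 0.7048^2 = 0.259726
P(M+6) = 4 × 0.2952^1 × 0.7048^3 = 0.413403
P(M+8) = 0.7048^4 = 0.246754
The M+6 peak is largest (0.413403); scaling to 100 gives 1.8 : 17.5 : 62.8 : 100.0 : 59.7.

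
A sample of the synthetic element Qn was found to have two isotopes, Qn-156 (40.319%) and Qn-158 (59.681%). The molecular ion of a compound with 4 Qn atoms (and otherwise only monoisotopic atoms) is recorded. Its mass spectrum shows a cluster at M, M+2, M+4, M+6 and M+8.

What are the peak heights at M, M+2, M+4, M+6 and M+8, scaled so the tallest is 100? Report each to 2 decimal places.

Each Qn atom is independently Qn-156 (p = 0.40319) or Qn-158 (q = 0.59681); the cluster is the binomial expansion (p + q)^4.
P(M) = 0.40319^4 = 0.026426
P(M+2) = 4 × 0.40319^3 × 0.59681^1 = 0.156468
P(M+4) = 6 × 0.40319^2 × 0.59681^2 = 0.347410
P(M+6) = 4 × 0.40319^1 × 0.59681^3 = 0.342829
P(M+8) = 0.59681^4 = 0.126866
The M+4 peak is largest (0.347410); scaling to 100 gives 7.61 : 45.04 : 100.00 : 98.68 : 36.52.

7.61 : 45.04 : 100.00 : 98.68 : 36.52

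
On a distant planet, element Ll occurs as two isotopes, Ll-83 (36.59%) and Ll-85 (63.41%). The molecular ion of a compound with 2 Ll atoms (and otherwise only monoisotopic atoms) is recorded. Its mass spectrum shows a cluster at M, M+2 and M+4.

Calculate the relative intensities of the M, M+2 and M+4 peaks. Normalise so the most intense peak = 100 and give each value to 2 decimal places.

The 2 Ll atoms are independent, so intensities follow the terms of (0.3659 + 0.6341)^2.
P(M) = 0.3659^2 = 0.133883
P(M+2) = 2 × 0.3659^1 × 0.6341^1 = 0.464034
P(M+4) = 0.6341^2 = 0.402083
The M+2 peak is largest (0.464034); scaling to 100 gives 28.85 : 100.00 : 86.65.

28.85 : 100.00 : 86.65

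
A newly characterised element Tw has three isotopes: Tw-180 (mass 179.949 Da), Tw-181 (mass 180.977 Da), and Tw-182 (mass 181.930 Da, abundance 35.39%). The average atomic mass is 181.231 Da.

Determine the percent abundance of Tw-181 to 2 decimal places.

The remaining 64.61% is split between Tw-180 (fraction x) and Tw-181 (fraction 0.6461 − x).
Substituting: 179.949x + 180.977(0.6461 − x) = 116.845973
(179.949 − 180.977)x = -0.0832667  ⇒  x = 0.08100, y = 0.56510
Tw-180: 8.10%, Tw-181: 56.51%.

56.51%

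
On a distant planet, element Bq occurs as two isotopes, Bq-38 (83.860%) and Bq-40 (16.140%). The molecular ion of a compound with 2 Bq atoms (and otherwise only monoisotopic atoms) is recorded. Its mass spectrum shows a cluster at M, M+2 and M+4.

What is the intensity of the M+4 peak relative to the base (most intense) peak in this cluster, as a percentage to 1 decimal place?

3.7%

(0.83860 + 0.16140)^2 gives M 0.7032, M+2 0.2707, M+4 0.0260; the largest is M.
P(M) = C(2,0) × 0.83860^2 × 0.16140^0 = 1 × 0.70324996 × 1.0000 = 0.703250 (base)
P(M+4) = C(2,2) × 0.83860^0 × 0.16140^2 = 1 × 1.0000 × 0.02604996 = 0.026050
Relative intensity = 0.026050 / 0.703250 × 100 = 3.7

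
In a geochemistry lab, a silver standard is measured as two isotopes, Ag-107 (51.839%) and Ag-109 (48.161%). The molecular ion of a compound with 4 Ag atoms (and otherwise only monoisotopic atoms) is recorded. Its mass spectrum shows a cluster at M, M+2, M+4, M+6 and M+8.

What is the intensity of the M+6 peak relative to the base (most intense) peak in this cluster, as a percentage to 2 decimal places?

(0.51839 + 0.48161)^4 gives M 0.0722, M+2 0.2684, M+4 0.3740, M+6 0.2316, M+8 0.0538; the largest is M+4.
P(M+4) = C(4,2) × 0.51839^2 × 0.48161^2 = 6 × 0.26872819 × 0.23194819 = 0.373986 (base)
P(M+6) = C(4,3) × 0.51839^1 × 0.48161^3 = 4 × 0.51839 × 0.11170857 = 0.231634
Relative intensity = 0.231634 / 0.373986 × 100 = 61.94

61.94%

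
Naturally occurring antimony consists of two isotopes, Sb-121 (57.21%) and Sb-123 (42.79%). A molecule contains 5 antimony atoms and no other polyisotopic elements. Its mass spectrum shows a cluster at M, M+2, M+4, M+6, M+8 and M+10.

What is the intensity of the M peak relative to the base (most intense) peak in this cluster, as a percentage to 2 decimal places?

Term probabilities: M 0.0613, M+2 0.2292, M+4 0.3428, M+6 0.2564, M+8 0.0959, M+10 0.0143. Base peak = M+4.
P(M+4) = C(5,2) × 0.5721^3 × 0.4279^2 = 10 × 0.18724742 × 0.18309841 = 0.342847 (base)
P(M) = C(5,0) × 0.5721^5 × 0.4279^0 = 1 × 0.06128578 × 1.0000 = 0.061286
Relative intensity = 0.061286 / 0.342847 × 100 = 17.88

17.88%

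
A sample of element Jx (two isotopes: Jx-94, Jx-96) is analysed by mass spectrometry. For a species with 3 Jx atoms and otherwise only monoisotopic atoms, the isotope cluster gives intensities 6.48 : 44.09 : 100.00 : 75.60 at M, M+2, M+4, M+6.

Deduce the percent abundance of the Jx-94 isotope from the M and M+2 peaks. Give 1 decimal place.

30.6%

If p is the fraction of Jx that is Jx-94, then I(M+2)/I(M) = [C(3,1)·p^2·(1−p)] / p^3 = 3·(1−p)/p = 44.09/6.48 = 6.8040
(1−p)/p = 6.8040/3 = 2.2680  ⇒  p = 1/(1 + 2.2680) = 0.3060
Jx-94: 30.6%, Jx-96: 69.4%.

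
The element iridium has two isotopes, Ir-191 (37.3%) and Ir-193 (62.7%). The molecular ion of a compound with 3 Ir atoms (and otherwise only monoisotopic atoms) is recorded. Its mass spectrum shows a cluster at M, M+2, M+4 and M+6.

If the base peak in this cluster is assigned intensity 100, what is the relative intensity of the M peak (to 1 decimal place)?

11.8

Term probabilities: M 0.0519, M+2 0.2617, M+4 0.4399, M+6 0.2465. Base peak = M+4.
P(M+4) = C(3,2) × 0.373^1 × 0.627^2 = 3 × 0.3730 × 0.393129 = 0.439911 (base)
P(M) = C(3,0) × 0.373^3 × 0.627^0 = 1 × 0.05189512 × 1.0000 = 0.051895
Relative intensity = 0.051895 / 0.439911 × 100 = 11.8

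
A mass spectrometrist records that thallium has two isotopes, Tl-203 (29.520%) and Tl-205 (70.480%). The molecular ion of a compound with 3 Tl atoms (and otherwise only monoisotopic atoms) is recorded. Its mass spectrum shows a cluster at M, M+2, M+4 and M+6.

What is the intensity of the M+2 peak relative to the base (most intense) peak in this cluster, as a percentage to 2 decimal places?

Binomial terms of (0.29520 + 0.70480)^3: M 0.0257, M+2 0.1843, M+4 0.4399, M+6 0.3501 → M+4 is the base peak.
P(M+4) = C(3,2) × 0.29520^1 × 0.70480^2 = 3 × 0.2952 × 0.49674304 = 0.439916 (base)
P(M+2) = C(3,1) × 0.29520^2 × 0.70480^1 = 3 × 0.08714304 × 0.7048 = 0.184255
Relative intensity = 0.184255 / 0.439916 × 100 = 41.88

41.88%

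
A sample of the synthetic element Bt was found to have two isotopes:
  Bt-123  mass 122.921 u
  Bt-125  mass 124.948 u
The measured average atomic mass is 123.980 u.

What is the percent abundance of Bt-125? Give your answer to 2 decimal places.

52.24%

With x = fraction of Bt-123 (so Bt-125 is 1 − x):
122.921·x + 124.948·(1 − x) = 123.980
(122.921 − 124.948)·x = 123.980 − 124.948
x = -0.968 / -2.027 = 0.47755 → 47.76% Bt-123, 52.24% Bt-125.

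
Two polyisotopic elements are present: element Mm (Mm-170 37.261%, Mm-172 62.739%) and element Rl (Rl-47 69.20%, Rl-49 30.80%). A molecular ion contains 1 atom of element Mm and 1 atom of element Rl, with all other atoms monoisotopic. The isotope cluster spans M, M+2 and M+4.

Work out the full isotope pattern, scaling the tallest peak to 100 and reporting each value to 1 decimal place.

Element Mm pattern (n=1): 0.37261 : 0.62739
Element Rl pattern (n=1): 0.6920 : 0.3080
Convolve the two distributions (both contribute in 2-u steps):
  M: 0.37261×0.6920 = 0.257846
  M+2: 0.37261×0.3080 + 0.62739×0.6920 = 0.548918
  M+4: 0.62739×0.3080 = 0.193236
Scale to base peak (0.548918) = 100: 47.0 : 100.0 : 35.2

47.0 : 100.0 : 35.2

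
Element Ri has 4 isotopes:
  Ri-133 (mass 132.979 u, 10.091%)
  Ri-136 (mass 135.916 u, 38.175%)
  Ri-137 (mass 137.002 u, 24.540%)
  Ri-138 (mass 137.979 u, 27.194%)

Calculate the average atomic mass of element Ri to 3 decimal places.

136.447 u

The abundance-weighted mean is 0.10091 × 132.979 + 0.38175 × 135.916 + 0.24540 × 137.002 + 0.27194 × 137.979
= 13.4189 + 51.8859 + 33.6203 + 37.5220 = 136.4471 u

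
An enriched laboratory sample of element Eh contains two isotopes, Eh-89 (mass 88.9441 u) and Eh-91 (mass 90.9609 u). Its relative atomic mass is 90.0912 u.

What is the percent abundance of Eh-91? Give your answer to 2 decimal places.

Let x be the fractional abundance of Eh-89; then Eh-91 has abundance 1 − x.
88.9441·x + 90.9609·(1 − x) = 90.0912
(88.9441 − 90.9609)·x = 90.0912 − 90.9609
x = -0.8697 / -2.0168 = 0.43123 → 43.12% Eh-89, 56.88% Eh-91.

56.88%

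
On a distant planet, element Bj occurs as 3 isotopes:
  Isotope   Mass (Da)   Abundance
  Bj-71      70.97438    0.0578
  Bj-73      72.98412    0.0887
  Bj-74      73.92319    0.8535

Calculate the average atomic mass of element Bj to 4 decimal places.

Ar = Σ fᵢ·mᵢ = 0.0578 × 70.97438 + 0.0887 × 72.98412 + 0.8535 × 73.92319
= 4.102319 + 6.473691 + 63.093443 = 73.669453 Da

73.6695 Da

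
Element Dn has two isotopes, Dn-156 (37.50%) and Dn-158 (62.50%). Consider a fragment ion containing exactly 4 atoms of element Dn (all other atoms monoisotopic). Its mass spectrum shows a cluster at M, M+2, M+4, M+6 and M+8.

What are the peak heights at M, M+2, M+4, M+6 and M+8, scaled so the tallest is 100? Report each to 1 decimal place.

5.4 : 36.0 : 90.0 : 100.0 : 41.7

Expanding (0.3750 + 0.6250)^4:
P(M) = 0.3750^4 = 0.019775
P(M+2) = 4 × 0.3750^3 × 0.6250^1 = 0.131836
P(M+4) = 6 × 0.3750^2 × 0.6250^2 = 0.329590
P(M+6) = 4 × 0.3750^1 × 0.6250^3 = 0.366211
P(M+8) = 0.6250^4 = 0.152588
The M+6 peak is largest (0.366211); scaling to 100 gives 5.4 : 36.0 : 90.0 : 100.0 : 41.7.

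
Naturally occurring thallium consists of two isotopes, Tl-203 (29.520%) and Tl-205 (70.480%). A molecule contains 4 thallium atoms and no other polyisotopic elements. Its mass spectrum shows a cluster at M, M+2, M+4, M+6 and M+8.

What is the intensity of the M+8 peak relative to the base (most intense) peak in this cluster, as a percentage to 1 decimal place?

59.7%

(0.29520 + 0.70480)^4 gives M 0.0076, M+2 0.0725, M+4 0.2597, M+6 0.4134, M+8 0.2468; the largest is M+6.
P(M+6) = C(4,3) × 0.29520^1 × 0.70480^3 = 4 × 0.2952 × 0.35010449 = 0.413403 (base)
P(M+8) = C(4,4) × 0.29520^0 × 0.70480^4 = 1 × 1.0000 × 0.24675365 = 0.246754
Relative intensity = 0.246754 / 0.413403 × 100 = 59.7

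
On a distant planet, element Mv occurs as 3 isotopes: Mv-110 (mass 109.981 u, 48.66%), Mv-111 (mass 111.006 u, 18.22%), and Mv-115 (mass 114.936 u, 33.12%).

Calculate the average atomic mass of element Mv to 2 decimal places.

Ar = Σ fᵢ·mᵢ = 0.4866 × 109.981 + 0.1822 × 111.006 + 0.3312 × 114.936
= 53.5168 + 20.2253 + 38.0668 = 111.8089 u

111.81 u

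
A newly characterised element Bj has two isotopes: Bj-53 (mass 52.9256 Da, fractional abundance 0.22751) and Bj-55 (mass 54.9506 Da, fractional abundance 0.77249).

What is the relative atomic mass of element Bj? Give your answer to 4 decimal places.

The abundance-weighted mean is 0.22751 × 52.9256 + 0.77249 × 54.9506
= 12.04110 + 42.44879 = 54.48989 Da

54.4899 Da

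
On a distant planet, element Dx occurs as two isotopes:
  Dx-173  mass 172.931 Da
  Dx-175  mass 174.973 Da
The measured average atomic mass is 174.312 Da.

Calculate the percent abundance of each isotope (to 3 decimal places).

Let x be the fractional abundance of Dx-173; then Dx-175 has abundance 1 − x.
172.931·x + 174.973·(1 − x) = 174.312
(172.931 − 174.973)·x = 174.312 − 174.973
x = -0.661 / -2.042 = 0.32370 → 32.370% Dx-173, 67.630% Dx-175.

Dx-173: 32.370%, Dx-175: 67.630%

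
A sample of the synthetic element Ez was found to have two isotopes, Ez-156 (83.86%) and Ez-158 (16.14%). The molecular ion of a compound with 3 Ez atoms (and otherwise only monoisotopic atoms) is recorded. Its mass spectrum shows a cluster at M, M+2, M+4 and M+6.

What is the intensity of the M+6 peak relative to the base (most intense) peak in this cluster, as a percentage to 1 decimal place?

0.7%

(0.8386 + 0.1614)^3 gives M 0.5897, M+2 0.3405, M+4 0.0655, M+6 0.0042; the largest is M.
P(M) = C(3,0) × 0.8386^3 × 0.1614^0 = 1 × 0.58974542 × 1.0000 = 0.589745 (base)
P(M+6) = C(3,3) × 0.8386^0 × 0.1614^3 = 1 × 1.0000 × 0.00420446 = 0.004204
Relative intensity = 0.004204 / 0.589745 × 100 = 0.7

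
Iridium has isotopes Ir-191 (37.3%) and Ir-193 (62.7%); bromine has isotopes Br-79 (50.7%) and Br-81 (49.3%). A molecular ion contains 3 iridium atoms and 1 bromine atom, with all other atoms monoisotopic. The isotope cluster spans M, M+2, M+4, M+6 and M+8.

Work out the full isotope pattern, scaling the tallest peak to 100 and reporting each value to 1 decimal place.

Iridium pattern (n=3): 0.05189512 : 0.26170165 : 0.43991135 : 0.24649188
Bromine pattern (n=1): 0.5070 : 0.4930
Convolve the two distributions (both contribute in 2-u steps):
  M: 0.05189512×0.5070 = 0.026311
  M+2: 0.05189512×0.4930 + 0.26170165×0.5070 = 0.158267
  M+4: 0.26170165×0.4930 + 0.43991135×0.5070 = 0.352054
  M+6: 0.43991135×0.4930 + 0.24649188×0.5070 = 0.341848
  M+8: 0.24649188×0.4930 = 0.121520
Scale to base peak (0.352054) = 100: 7.5 : 45.0 : 100.0 : 97.1 : 34.5

7.5 : 45.0 : 100.0 : 97.1 : 34.5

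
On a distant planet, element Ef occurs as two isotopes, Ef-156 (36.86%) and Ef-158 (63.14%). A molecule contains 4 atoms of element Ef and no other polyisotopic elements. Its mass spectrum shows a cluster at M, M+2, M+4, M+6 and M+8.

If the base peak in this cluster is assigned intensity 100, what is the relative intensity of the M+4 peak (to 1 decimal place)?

(0.3686 + 0.6314)^4 gives M 0.0185, M+2 0.1265, M+4 0.3250, M+6 0.3711, M+8 0.1589; the largest is M+6.
P(M+6) = C(4,3) × 0.3686^1 × 0.6314^3 = 4 × 0.3686 × 0.25171769 = 0.371133 (base)
P(M+4) = C(4,2) × 0.3686^2 × 0.6314^2 = 6 × 0.13586596 × 0.39866596 = 0.324991
Relative intensity = 0.324991 / 0.371133 × 100 = 87.6

87.6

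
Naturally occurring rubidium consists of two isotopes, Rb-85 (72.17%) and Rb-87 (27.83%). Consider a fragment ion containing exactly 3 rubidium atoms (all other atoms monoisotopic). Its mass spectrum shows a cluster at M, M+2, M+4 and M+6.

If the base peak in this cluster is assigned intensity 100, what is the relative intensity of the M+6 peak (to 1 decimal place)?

(0.7217 + 0.2783)^3 gives M 0.3759, M+2 0.4349, M+4 0.1677, M+6 0.0216; the largest is M+2.
P(M+2) = C(3,1) × 0.7217^2 × 0.2783^1 = 3 × 0.52085089 × 0.2783 = 0.434858 (base)
P(M+6) = C(3,3) × 0.7217^0 × 0.2783^3 = 1 × 1.0000 × 0.02155458 = 0.021555
Relative intensity = 0.021555 / 0.434858 × 100 = 5.0

5.0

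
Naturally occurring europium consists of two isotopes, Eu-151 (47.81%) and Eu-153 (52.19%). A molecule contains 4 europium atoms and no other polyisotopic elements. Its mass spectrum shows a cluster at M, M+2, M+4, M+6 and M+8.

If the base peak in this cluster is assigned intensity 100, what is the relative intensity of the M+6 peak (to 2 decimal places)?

72.77

Term probabilities: M 0.0522, M+2 0.2281, M+4 0.3736, M+6 0.2719, M+8 0.0742. Base peak = M+4.
P(M+4) = C(4,2) × 0.4781^2 × 0.5219^2 = 6 × 0.22857961 × 0.27237961 = 0.373563 (base)
P(M+6) = C(4,3) × 0.4781^1 × 0.5219^3 = 4 × 0.4781 × 0.14215492 = 0.271857
Relative intensity = 0.271857 / 0.373563 × 100 = 72.77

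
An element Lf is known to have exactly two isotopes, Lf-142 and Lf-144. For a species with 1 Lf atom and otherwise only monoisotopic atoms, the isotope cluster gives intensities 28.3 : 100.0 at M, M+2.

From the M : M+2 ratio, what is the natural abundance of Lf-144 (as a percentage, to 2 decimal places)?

77.94%

Write p for the Lf-142 fraction. I(M+2)/I(M) = [C(1,1)·p^0·(1−p)] / p^1 = 1·(1−p)/p = 100.0/28.3 = 3.5336
(1−p)/p = 3.5336/1 = 3.5336  ⇒  p = 1/(1 + 3.5336) = 0.2206
Lf-142: 22.06%, Lf-144: 77.94%.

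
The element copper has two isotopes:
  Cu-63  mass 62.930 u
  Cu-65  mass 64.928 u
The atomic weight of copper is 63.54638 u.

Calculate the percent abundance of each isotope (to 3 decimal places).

With x = fraction of Cu-63 (so Cu-65 is 1 − x):
62.930·x + 64.928·(1 − x) = 63.54638
(62.930 − 64.928)·x = 63.54638 − 64.928
x = -1.38162 / -1.998 = 0.69150 → 69.150% Cu-63, 30.850% Cu-65.

Cu-63: 69.150%, Cu-65: 30.850%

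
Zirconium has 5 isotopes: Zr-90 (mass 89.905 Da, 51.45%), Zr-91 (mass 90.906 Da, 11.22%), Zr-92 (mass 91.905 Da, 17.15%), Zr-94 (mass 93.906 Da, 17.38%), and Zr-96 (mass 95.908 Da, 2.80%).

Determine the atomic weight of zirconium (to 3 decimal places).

91.224 Da

The abundance-weighted mean is 0.5145 × 89.905 + 0.1122 × 90.906 + 0.1715 × 91.905 + 0.1738 × 93.906 + 0.0280 × 95.908
= 46.2561 + 10.1997 + 15.7617 + 16.3209 + 2.6854 = 91.2238 Da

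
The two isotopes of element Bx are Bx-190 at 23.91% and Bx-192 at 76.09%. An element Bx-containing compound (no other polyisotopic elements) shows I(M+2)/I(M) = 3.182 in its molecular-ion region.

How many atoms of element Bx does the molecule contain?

1

With n Bx atoms, P(M+2)/P(M) = C(n,1)·p^(n−1)q / p^n = n·q/p = n · 0.7609/0.2391.
n = 3.182 × 0.2391/0.7609 = 1.00 ≈ 1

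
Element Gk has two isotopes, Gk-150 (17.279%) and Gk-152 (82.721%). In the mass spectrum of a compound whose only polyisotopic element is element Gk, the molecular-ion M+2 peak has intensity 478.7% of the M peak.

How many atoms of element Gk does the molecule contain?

The M+2/M ratio from n Gk atoms is n · q/p = n · 0.82721/0.17279.
n = 4.787 × 0.17279/0.82721 = 1.00 ≈ 1

1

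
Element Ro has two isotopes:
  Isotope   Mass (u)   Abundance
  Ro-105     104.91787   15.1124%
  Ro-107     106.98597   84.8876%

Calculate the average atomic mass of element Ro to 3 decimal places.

106.673 u

Weight each isotope mass by its fractional abundance: 0.151124 × 104.91787 + 0.848876 × 106.98597
= 15.855608 + 90.817822 = 106.673430 u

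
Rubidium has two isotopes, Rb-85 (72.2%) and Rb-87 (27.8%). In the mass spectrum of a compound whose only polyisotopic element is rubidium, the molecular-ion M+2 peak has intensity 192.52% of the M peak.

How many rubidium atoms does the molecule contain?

With n Rb atoms, P(M+2)/P(M) = C(n,1)·p^(n−1)q / p^n = n·q/p = n · 0.278/0.722.
n = 1.9252 × 0.722/0.278 = 5.00 ≈ 5

5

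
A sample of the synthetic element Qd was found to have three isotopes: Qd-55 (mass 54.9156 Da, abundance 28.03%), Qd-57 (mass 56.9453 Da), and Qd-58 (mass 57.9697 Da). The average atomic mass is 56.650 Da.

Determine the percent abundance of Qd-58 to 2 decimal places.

26.71%

Let x and y be the fractions of Qd-57 and Qd-58. Then x + y = 1 − 0.2803 = 0.7197 and 56.9453x + 57.9697y = 56.650 − 0.2803×54.9156 = 41.25715732.
Substituting: 56.9453x + 57.9697(0.7197 − x) = 41.25715732
(56.9453 − 57.9697)x = -0.46363577  ⇒  x = 0.45259, y = 0.26711
Qd-57: 45.26%, Qd-58: 26.71%.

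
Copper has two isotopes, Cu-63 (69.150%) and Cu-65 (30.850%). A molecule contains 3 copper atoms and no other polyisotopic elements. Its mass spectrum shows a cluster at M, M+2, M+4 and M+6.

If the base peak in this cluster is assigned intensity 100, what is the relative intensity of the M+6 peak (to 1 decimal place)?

6.6

Binomial terms of (0.69150 + 0.30850)^3: M 0.3307, M+2 0.4425, M+4 0.1974, M+6 0.0294 → M+2 is the base peak.
P(M+2) = C(3,1) × 0.69150^2 × 0.30850^1 = 3 × 0.47817225 × 0.3085 = 0.442548 (base)
P(M+6) = C(3,3) × 0.69150^0 × 0.30850^3 = 1 × 1.0000 × 0.02936064 = 0.029361
Relative intensity = 0.029361 / 0.442548 × 100 = 6.6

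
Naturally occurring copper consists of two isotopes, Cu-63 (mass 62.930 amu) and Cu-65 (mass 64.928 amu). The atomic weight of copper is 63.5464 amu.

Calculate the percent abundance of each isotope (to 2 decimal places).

Cu-63: 69.15%, Cu-65: 30.85%

With x = fraction of Cu-63 (so Cu-65 is 1 − x):
62.930·x + 64.928·(1 − x) = 63.5464
(62.930 − 64.928)·x = 63.5464 − 64.928
x = -1.3816 / -1.998 = 0.69149 → 69.15% Cu-63, 30.85% Cu-65.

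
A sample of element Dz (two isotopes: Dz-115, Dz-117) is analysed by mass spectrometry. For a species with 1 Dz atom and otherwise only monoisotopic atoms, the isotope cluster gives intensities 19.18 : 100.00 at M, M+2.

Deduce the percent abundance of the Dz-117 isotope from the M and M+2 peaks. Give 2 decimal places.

Let p = fractional abundance of Dz-115. I(M+2)/I(M) = [C(1,1)·p^0·(1−p)] / p^1 = 1·(1−p)/p = 100.00/19.18 = 5.2138
(1−p)/p = 5.2138/1 = 5.2138  ⇒  p = 1/(1 + 5.2138) = 0.1609
Dz-115: 16.09%, Dz-117: 83.91%.

83.91%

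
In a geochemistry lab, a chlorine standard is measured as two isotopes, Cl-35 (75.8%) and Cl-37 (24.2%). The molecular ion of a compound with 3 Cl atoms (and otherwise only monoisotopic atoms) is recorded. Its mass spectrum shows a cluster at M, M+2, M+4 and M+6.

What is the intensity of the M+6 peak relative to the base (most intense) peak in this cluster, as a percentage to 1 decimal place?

3.3%

(0.758 + 0.242)^3 gives M 0.4355, M+2 0.4171, M+4 0.1332, M+6 0.0142; the largest is M.
P(M) = C(3,0) × 0.758^3 × 0.242^0 = 1 × 0.43551951 × 1.0000 = 0.435520 (base)
P(M+6) = C(3,3) × 0.758^0 × 0.242^3 = 1 × 1.0000 × 0.01417249 = 0.014172
Relative intensity = 0.014172 / 0.435520 × 100 = 3.3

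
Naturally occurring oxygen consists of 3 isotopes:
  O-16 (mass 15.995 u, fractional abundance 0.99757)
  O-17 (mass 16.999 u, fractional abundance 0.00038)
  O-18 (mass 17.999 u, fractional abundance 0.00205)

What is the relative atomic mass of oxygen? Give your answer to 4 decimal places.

The abundance-weighted mean is 0.99757 × 15.995 + 0.00038 × 16.999 + 0.00205 × 17.999
= 15.95613 + 0.00646 + 0.03690 = 15.99949 u

15.9995 u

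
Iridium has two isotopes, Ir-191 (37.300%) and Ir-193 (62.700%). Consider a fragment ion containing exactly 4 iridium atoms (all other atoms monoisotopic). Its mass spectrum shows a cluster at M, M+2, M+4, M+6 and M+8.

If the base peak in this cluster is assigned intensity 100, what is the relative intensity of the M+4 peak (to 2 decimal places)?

89.23

(0.37300 + 0.62700)^4 gives M 0.0194, M+2 0.1302, M+4 0.3282, M+6 0.3678, M+8 0.1546; the largest is M+6.
P(M+6) = C(4,3) × 0.37300^1 × 0.62700^3 = 4 × 0.3730 × 0.24649188 = 0.367766 (base)
P(M+4) = C(4,2) × 0.37300^2 × 0.62700^2 = 6 × 0.139129 × 0.393129 = 0.328174
Relative intensity = 0.328174 / 0.367766 × 100 = 89.23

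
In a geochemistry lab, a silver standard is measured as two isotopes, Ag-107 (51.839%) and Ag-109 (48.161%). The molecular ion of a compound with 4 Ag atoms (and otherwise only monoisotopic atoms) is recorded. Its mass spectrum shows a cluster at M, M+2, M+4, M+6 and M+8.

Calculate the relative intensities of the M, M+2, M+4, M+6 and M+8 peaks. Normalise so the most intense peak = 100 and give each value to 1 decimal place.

Each Ag atom is independently Ag-107 (p = 0.51839) or Ag-109 (q = 0.48161); the cluster is the binomial expansion (p + q)^4.
P(M) = 0.51839^4 = 0.072215
P(M+2) = 4 × 0.51839^3 × 0.48161^1 = 0.268365
P(M+4) = 6 × 0.51839^2 × 0.48161^2 = 0.373986
P(M+6) = 4 × 0.51839^1 × 0.48161^3 = 0.231634
P(M+8) = 0.48161^4 = 0.053800
The M+4 peak is largest (0.373986); scaling to 100 gives 19.3 : 71.8 : 100.0 : 61.9 : 14.4.

19.3 : 71.8 : 100.0 : 61.9 : 14.4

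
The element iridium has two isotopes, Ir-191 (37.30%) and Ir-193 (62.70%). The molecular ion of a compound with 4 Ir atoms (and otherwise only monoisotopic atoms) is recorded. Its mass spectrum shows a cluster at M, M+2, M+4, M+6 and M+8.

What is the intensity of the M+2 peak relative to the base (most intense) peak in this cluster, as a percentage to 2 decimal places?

Term probabilities: M 0.0194, M+2 0.1302, M+4 0.3282, M+6 0.3678, M+8 0.1546. Base peak = M+6.
P(M+6) = C(4,3) × 0.3730^1 × 0.6270^3 = 4 × 0.3730 × 0.24649188 = 0.367766 (base)
P(M+2) = C(4,1) × 0.3730^3 × 0.6270^1 = 4 × 0.05189512 × 0.6270 = 0.130153
Relative intensity = 0.130153 / 0.367766 × 100 = 35.39

35.39%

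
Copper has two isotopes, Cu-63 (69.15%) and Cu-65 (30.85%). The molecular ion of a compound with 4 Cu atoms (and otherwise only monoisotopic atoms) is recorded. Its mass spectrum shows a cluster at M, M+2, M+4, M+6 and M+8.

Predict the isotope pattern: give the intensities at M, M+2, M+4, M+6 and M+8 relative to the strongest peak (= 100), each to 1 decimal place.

56.0 : 100.0 : 66.9 : 19.9 : 2.2

The 4 Cu atoms are independent, so intensities follow the terms of (0.6915 + 0.3085)^4.
P(M) = 0.6915^4 = 0.228649
P(M+2) = 4 × 0.6915^3 × 0.3085^1 = 0.408030
P(M+4) = 6 × 0.6915^2 × 0.3085^2 = 0.273052
P(M+6) = 4 × 0.6915^1 × 0.3085^3 = 0.081212
P(M+8) = 0.3085^4 = 0.009058
The M+2 peak is largest (0.408030); scaling to 100 gives 56.0 : 100.0 : 66.9 : 19.9 : 2.2.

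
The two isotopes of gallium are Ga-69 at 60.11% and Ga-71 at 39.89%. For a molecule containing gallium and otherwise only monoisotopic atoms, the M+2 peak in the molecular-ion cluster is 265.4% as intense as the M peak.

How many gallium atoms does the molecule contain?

For n independent Ga atoms, I(M+2)/I(M) = n · (abundance Ga-71) / (abundance Ga-69) = n · 0.3989/0.6011.
n = 2.654 × 0.6011/0.3989 = 4.00 ≈ 4

4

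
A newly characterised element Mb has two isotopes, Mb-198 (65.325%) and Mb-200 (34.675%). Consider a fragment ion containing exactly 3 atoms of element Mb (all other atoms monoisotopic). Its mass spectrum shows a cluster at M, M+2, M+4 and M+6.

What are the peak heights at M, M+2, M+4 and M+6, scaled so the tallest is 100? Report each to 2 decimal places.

62.80 : 100.00 : 53.08 : 9.39

The 3 Mb atoms are independent, so intensities follow the terms of (0.65325 + 0.34675)^3.
P(M) = 0.65325^3 = 0.278765
P(M+2) = 3 × 0.65325^2 × 0.34675^1 = 0.443912
P(M+4) = 3 × 0.65325^1 × 0.34675^2 = 0.235632
P(M+6) = 0.34675^3 = 0.041692
The M+2 peak is largest (0.443912); scaling to 100 gives 62.80 : 100.00 : 53.08 : 9.39.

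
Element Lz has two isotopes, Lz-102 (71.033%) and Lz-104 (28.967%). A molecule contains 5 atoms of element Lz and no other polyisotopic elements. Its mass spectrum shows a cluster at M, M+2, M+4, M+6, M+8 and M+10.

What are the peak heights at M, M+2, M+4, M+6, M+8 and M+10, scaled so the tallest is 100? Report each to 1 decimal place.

49.0 : 100.0 : 81.6 : 33.3 : 6.8 : 0.6

Each Lz atom is independently Lz-102 (p = 0.71033) or Lz-104 (q = 0.28967); the cluster is the binomial expansion (p + q)^5.
P(M) = 0.71033^5 = 0.180843
P(M+2) = 5 × 0.71033^4 × 0.28967^1 = 0.368735
P(M+4) = 10 × 0.71033^3 × 0.28967^2 = 0.300737
P(M+6) = 10 × 0.71033^2 × 0.28967^3 = 0.122640
P(M+8) = 5 × 0.71033^1 × 0.28967^4 = 0.025006
P(M+10) = 0.28967^5 = 0.002039
The M+2 peak is largest (0.368735); scaling to 100 gives 49.0 : 100.0 : 81.6 : 33.3 : 6.8 : 0.6.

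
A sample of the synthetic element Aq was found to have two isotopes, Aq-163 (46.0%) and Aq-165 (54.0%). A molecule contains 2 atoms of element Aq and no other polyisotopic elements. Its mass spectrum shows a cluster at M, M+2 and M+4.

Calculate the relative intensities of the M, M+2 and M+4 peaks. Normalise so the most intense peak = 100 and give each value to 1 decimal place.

42.6 : 100.0 : 58.7

Each Aq atom is independently Aq-163 (p = 0.460) or Aq-165 (q = 0.540); the cluster is the binomial expansion (p + q)^2.
P(M) = 0.460^2 = 0.211600
P(M+2) = 2 × 0.460^1 × 0.540^1 = 0.496800
P(M+4) = 0.540^2 = 0.291600
The M+2 peak is largest (0.496800); scaling to 100 gives 42.6 : 100.0 : 58.7.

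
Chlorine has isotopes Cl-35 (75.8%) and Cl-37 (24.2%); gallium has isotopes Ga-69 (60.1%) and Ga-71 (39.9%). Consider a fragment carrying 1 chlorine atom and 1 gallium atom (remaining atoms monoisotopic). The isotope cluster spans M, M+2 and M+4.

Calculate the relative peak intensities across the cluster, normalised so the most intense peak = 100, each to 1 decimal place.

100.0 : 98.3 : 21.2

Chlorine pattern (n=1): 0.7580 : 0.2420
Gallium pattern (n=1): 0.6010 : 0.3990
Convolve the two distributions (both contribute in 2-u steps):
  M: 0.7580×0.6010 = 0.455558
  M+2: 0.7580×0.3990 + 0.2420×0.6010 = 0.447884
  M+4: 0.2420×0.3990 = 0.096558
Scale to base peak (0.455558) = 100: 100.0 : 98.3 : 21.2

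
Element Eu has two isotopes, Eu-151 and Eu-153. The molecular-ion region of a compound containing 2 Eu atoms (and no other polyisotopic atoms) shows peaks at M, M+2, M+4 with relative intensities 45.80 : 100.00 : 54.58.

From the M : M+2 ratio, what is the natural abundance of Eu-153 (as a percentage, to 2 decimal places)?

52.19%

Write p for the Eu-151 fraction. I(M+2)/I(M) = [C(2,1)·p^1·(1−p)] / p^2 = 2·(1−p)/p = 100.00/45.80 = 2.1834
(1−p)/p = 2.1834/2 = 1.0917  ⇒  p = 1/(1 + 1.0917) = 0.4781
Eu-151: 47.81%, Eu-153: 52.19%.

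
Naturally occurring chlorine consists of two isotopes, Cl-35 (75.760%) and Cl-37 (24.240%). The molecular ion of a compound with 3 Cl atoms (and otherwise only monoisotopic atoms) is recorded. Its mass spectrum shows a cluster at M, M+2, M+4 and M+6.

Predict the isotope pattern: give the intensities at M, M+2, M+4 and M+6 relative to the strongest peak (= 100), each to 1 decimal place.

100.0 : 96.0 : 30.7 : 3.3

Each Cl atom is independently Cl-35 (p = 0.75760) or Cl-37 (q = 0.24240); the cluster is the binomial expansion (p + q)^3.
P(M) = 0.75760^3 = 0.434830
P(M+2) = 3 × 0.75760^2 × 0.24240^1 = 0.417382
P(M+4) = 3 × 0.75760^1 × 0.24240^2 = 0.133545
P(M+6) = 0.24240^3 = 0.014243
The M peak is largest (0.434830); scaling to 100 gives 100.0 : 96.0 : 30.7 : 3.3.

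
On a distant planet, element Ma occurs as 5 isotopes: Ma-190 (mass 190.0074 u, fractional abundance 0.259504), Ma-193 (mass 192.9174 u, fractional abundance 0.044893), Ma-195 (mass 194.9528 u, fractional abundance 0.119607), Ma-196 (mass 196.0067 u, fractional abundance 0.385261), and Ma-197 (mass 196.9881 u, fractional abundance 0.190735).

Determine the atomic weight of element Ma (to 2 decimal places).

194.37 u

Average mass = Σ (abundance × isotope mass) = 0.259504 × 190.0074 + 0.044893 × 192.9174 + 0.119607 × 194.9528 + 0.385261 × 196.0067 + 0.190735 × 196.9881
= 49.30768 + 8.66064 + 23.31772 + 75.51374 + 37.57253 = 194.37231 u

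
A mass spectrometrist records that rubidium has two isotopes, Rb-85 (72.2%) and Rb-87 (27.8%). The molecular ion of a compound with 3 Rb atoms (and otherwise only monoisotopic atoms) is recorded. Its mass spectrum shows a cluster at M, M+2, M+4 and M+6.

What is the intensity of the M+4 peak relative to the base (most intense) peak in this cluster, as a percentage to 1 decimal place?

Term probabilities: M 0.3764, M+2 0.4348, M+4 0.1674, M+6 0.0215. Base peak = M+2.
P(M+2) = C(3,1) × 0.722^2 × 0.278^1 = 3 × 0.521284 × 0.2780 = 0.434751 (base)
P(M+4) = C(3,2) × 0.722^1 × 0.278^2 = 3 × 0.7220 × 0.077284 = 0.167397
Relative intensity = 0.167397 / 0.434751 × 100 = 38.5

38.5%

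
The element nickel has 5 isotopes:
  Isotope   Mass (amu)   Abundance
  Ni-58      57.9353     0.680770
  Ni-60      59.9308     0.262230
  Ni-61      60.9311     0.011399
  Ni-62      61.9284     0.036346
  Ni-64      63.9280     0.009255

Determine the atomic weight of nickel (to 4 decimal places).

Average mass = Σ (abundance × isotope mass) = 0.680770 × 57.9353 + 0.262230 × 59.9308 + 0.011399 × 60.9311 + 0.036346 × 61.9284 + 0.009255 × 63.9280
= 39.44061 + 15.71565 + 0.69455 + 2.25085 + 0.59165 = 58.69331 amu

58.6933 amu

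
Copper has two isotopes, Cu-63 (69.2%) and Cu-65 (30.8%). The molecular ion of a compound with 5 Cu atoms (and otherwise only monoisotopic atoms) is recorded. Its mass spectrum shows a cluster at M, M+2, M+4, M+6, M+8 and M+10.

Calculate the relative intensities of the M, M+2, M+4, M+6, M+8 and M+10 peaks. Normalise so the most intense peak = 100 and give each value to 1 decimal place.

44.9 : 100.0 : 89.0 : 39.6 : 8.8 : 0.8

Expanding (0.692 + 0.308)^5:
P(M) = 0.692^5 = 0.158683
P(M+2) = 5 × 0.692^4 × 0.308^1 = 0.353139
P(M+4) = 10 × 0.692^3 × 0.308^2 = 0.314355
P(M+6) = 10 × 0.692^2 × 0.308^3 = 0.139915
P(M+8) = 5 × 0.692^1 × 0.308^4 = 0.031137
P(M+10) = 0.308^5 = 0.002772
The M+2 peak is largest (0.353139); scaling to 100 gives 44.9 : 100.0 : 89.0 : 39.6 : 8.8 : 0.8.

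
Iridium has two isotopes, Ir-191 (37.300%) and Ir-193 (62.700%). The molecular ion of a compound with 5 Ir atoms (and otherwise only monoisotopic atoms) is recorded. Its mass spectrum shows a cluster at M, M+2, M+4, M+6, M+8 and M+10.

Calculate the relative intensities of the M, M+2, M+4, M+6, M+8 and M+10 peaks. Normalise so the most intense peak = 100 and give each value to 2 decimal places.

2.11 : 17.70 : 59.49 : 100.00 : 84.05 : 28.26

Expanding (0.37300 + 0.62700)^5:
P(M) = 0.37300^5 = 0.007220
P(M+2) = 5 × 0.37300^4 × 0.62700^1 = 0.060684
P(M+4) = 10 × 0.37300^3 × 0.62700^2 = 0.204015
P(M+6) = 10 × 0.37300^2 × 0.62700^3 = 0.342942
P(M+8) = 5 × 0.37300^1 × 0.62700^4 = 0.288237
P(M+10) = 0.62700^5 = 0.096903
The M+6 peak is largest (0.342942); scaling to 100 gives 2.11 : 17.70 : 59.49 : 100.00 : 84.05 : 28.26.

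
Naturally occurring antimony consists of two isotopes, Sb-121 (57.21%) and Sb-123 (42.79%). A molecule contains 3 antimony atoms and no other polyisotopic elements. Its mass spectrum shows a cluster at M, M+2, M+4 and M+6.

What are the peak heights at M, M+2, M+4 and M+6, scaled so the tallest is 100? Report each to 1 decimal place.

The 3 Sb atoms are independent, so intensities follow the terms of (0.5721 + 0.4279)^3.
P(M) = 0.5721^3 = 0.187247
P(M+2) = 3 × 0.5721^2 × 0.4279^1 = 0.420153
P(M+4) = 3 × 0.5721^1 × 0.4279^2 = 0.314252
P(M+6) = 0.4279^3 = 0.078348
The M+2 peak is largest (0.420153); scaling to 100 gives 44.6 : 100.0 : 74.8 : 18.6.

44.6 : 100.0 : 74.8 : 18.6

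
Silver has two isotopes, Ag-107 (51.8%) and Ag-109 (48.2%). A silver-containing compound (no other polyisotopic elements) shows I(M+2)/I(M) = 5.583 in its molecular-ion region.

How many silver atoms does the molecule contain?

The M+2/M ratio from n Ag atoms is n · q/p = n · 0.482/0.518.
n = 5.583 × 0.518/0.482 = 6.00 ≈ 6

6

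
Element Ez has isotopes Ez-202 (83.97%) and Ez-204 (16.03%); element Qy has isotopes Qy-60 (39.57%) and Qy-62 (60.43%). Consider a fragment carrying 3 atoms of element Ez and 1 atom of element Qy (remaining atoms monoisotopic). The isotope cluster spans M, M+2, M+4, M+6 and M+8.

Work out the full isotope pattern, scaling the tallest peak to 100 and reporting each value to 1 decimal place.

47.6 : 100.0 : 46.9 : 8.3 : 0.5

Element Ez pattern (n=3): 0.59206919 : 0.33908071 : 0.06473102 : 0.00411908
Element Qy pattern (n=1): 0.3957 : 0.6043
Convolve the two distributions (both contribute in 2-u steps):
  M: 0.59206919×0.3957 = 0.234282
  M+2: 0.59206919×0.6043 + 0.33908071×0.3957 = 0.491962
  M+4: 0.33908071×0.6043 + 0.06473102×0.3957 = 0.230521
  M+6: 0.06473102×0.6043 + 0.00411908×0.3957 = 0.040747
  M+8: 0.00411908×0.6043 = 0.002489
Scale to base peak (0.491962) = 100: 47.6 : 100.0 : 46.9 : 8.3 : 0.5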